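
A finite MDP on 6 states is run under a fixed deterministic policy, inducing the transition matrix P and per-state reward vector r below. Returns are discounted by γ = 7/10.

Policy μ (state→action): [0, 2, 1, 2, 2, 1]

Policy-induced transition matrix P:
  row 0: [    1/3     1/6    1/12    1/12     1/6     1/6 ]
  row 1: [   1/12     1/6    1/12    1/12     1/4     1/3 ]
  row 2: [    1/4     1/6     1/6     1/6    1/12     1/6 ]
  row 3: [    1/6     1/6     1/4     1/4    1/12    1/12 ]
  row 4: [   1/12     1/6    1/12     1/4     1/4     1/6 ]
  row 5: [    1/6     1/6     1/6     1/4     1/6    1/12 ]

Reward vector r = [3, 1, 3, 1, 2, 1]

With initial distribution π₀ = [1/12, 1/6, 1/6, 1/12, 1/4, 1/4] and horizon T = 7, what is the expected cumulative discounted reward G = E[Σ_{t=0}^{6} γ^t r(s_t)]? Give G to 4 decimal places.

t=0: π = [0.0833, 0.1667, 0.1667, 0.0833, 0.2500, 0.2500], E[r] = 1.7500, γ^t·E[r] = 1.750000, running G = 1.750000
t=1: π = [0.1597, 0.1667, 0.1319, 0.1944, 0.1806, 0.1667], E[r] = 1.7639, γ^t·E[r] = 1.234722, running G = 2.984722
t=2: π = [0.1753, 0.1667, 0.1406, 0.1846, 0.1684, 0.1644], E[r] = 1.8003, γ^t·E[r] = 0.882170, running G = 3.866892
t=3: π = [0.1797, 0.1667, 0.1395, 0.1813, 0.1675, 0.1654], E[r] = 1.8059, γ^t·E[r] = 0.619421, running G = 4.486314
t=4: π = [0.1804, 0.1667, 0.1390, 0.1806, 0.1678, 0.1656], E[r] = 1.8065, γ^t·E[r] = 0.433735, running G = 4.920049
t=5: π = [0.1804, 0.1667, 0.1388, 0.1806, 0.1679, 0.1656], E[r] = 1.8064, γ^t·E[r] = 0.303605, running G = 5.223654
t=6: π = [0.1804, 0.1667, 0.1388, 0.1806, 0.1679, 0.1656], E[r] = 1.8064, γ^t·E[r] = 0.212519, running G = 5.436173

G = 5.4362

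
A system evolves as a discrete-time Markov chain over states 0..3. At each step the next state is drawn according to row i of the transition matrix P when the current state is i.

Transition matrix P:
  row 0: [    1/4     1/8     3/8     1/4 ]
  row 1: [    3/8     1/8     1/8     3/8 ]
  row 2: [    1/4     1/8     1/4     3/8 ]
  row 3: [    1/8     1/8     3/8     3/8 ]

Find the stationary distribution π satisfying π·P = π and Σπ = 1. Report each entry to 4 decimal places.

π = [0.2222, 0.1250, 0.3056, 0.3472]

Balance equations π_j = Σ_i π_i·P[i][j]:
  π_0 = 1/4·π_0 + 3/8·π_1 + 1/4·π_2 + 1/8·π_3
  π_1 = 1/8·π_0 + 1/8·π_1 + 1/8·π_2 + 1/8·π_3
  π_2 = 3/8·π_0 + 1/8·π_1 + 1/4·π_2 + 3/8·π_3
  normalize: π_0 + π_1 + π_2 + π_3 = 1
Solving the linear system gives exactly π = [2/9, 1/8, 11/36, 25/72].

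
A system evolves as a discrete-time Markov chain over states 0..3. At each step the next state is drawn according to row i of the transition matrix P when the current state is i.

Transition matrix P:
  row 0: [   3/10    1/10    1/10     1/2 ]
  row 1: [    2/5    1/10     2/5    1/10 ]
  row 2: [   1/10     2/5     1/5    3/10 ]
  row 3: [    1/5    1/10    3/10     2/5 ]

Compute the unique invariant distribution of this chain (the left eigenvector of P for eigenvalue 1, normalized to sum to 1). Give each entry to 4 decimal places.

π = [0.2335, 0.1738, 0.2461, 0.3466]

Balance equations π_j = Σ_i π_i·P[i][j]:
  π_0 = 3/10·π_0 + 2/5·π_1 + 1/10·π_2 + 1/5·π_3
  π_1 = 1/10·π_0 + 1/10·π_1 + 2/5·π_2 + 1/10·π_3
  π_2 = 1/10·π_0 + 2/5·π_1 + 1/5·π_2 + 3/10·π_3
  normalize: π_0 + π_1 + π_2 + π_3 = 1
Solving the linear system gives exactly π = [223/955, 166/955, 47/191, 331/955].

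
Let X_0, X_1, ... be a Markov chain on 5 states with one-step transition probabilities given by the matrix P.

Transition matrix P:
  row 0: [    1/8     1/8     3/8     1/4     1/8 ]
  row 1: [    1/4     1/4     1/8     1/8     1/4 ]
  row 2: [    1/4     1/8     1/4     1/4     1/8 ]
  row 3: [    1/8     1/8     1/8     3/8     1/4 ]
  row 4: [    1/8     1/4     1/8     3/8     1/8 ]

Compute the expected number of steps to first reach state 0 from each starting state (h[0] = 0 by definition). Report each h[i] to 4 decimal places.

h = [0.0000, 5.2138, 5.2276, 6.0828, 5.9862]

First-step conditioning: h[0] = 0; for i ≠ 0, h[i] = 1 + Σ_k P[i][k]·h[k].
  h[1] = 1 + 1/4·h[1] + 1/8·h[2] + 1/8·h[3] + 1/4·h[4]
  h[2] = 1 + 1/8·h[1] + 1/4·h[2] + 1/4·h[3] + 1/8·h[4]
  h[3] = 1 + 1/8·h[1] + 1/8·h[2] + 3/8·h[3] + 1/4·h[4]
  h[4] = 1 + 1/4·h[1] + 1/8·h[2] + 3/8·h[3] + 1/8·h[4]
Solving the 4×4 linear system over states ≠ 0 gives exactly h = [0, 756/145, 758/145, 882/145, 868/145] (h[0] = 0 is the target).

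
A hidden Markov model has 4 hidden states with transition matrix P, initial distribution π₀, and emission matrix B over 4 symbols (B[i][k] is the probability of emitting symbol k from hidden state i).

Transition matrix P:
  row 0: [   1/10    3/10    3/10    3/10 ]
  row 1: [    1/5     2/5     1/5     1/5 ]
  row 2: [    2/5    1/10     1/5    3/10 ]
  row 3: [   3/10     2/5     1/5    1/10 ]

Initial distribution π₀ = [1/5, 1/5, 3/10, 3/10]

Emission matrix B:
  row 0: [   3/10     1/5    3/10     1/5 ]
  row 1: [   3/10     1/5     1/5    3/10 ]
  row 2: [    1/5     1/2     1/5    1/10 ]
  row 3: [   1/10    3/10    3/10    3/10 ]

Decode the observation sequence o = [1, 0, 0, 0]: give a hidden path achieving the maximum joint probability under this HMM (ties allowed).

path = [2, 0, 1, 1]

t=0: δ = [4.000e-02, 4.000e-02, 1.500e-01, 9.000e-02]  (obs o_0=1)
t=1: δ = [1.800e-02, 1.080e-02, 6.000e-03, 4.500e-03]  ψ = [2, 3, 2, 2]  (obs o_1=0)
t=2: δ = [7.200e-04, 1.620e-03, 1.080e-03, 5.400e-04]  ψ = [2, 0, 0, 0]  (obs o_2=0)
t=3: δ = [1.296e-04, 1.944e-04, 6.480e-05, 3.240e-05]  ψ = [2, 1, 1, 1]  (obs o_3=0)
backtrack: best end state = 1; path = [2, 0, 1, 1]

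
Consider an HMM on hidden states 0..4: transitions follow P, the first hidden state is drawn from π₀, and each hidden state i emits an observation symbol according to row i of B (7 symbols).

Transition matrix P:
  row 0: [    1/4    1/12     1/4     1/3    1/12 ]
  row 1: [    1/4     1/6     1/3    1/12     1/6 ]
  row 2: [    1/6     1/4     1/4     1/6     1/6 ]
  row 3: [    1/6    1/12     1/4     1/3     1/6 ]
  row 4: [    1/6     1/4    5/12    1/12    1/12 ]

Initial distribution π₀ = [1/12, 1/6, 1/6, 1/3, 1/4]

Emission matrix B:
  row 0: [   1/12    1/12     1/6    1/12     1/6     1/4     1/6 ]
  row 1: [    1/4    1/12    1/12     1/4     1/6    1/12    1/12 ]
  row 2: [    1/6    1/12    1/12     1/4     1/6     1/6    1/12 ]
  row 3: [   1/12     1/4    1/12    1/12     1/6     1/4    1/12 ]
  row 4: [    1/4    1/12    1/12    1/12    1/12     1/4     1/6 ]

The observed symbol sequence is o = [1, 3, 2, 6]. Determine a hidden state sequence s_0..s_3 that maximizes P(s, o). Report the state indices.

t=0: δ = [6.944e-03, 1.389e-02, 1.389e-02, 8.333e-02, 2.083e-02]  (obs o_0=1)
t=1: δ = [1.157e-03, 1.736e-03, 5.208e-03, 2.315e-03, 1.157e-03]  ψ = [3, 3, 3, 3, 3]  (obs o_1=3)
t=2: δ = [1.447e-04, 1.085e-04, 1.085e-04, 7.234e-05, 7.234e-05]  ψ = [2, 2, 2, 2, 2]  (obs o_2=2)
t=3: δ = [6.028e-06, 2.261e-06, 3.014e-06, 4.019e-06, 3.014e-06]  ψ = [0, 2, 0, 0, 1]  (obs o_3=6)
backtrack: best end state = 0; path = [3, 2, 0, 0]

path = [3, 2, 0, 0]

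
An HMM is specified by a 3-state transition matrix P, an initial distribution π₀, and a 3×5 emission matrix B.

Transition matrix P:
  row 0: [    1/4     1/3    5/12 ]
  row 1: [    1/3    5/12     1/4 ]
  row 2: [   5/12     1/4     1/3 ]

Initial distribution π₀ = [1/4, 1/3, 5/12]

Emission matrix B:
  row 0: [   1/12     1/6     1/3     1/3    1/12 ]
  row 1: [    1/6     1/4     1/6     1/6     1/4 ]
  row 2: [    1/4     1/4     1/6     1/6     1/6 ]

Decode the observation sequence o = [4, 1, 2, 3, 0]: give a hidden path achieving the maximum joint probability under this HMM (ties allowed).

path = [1, 1, 0, 0, 2]

t=0: δ = [2.083e-02, 8.333e-02, 6.944e-02]  (obs o_0=4)
t=1: δ = [4.823e-03, 8.681e-03, 5.787e-03]  ψ = [2, 1, 2]  (obs o_1=1)
t=2: δ = [9.645e-04, 6.028e-04, 3.617e-04]  ψ = [1, 1, 1]  (obs o_2=2)
t=3: δ = [8.038e-05, 5.358e-05, 6.698e-05]  ψ = [0, 0, 0]  (obs o_3=3)
t=4: δ = [2.326e-06, 4.465e-06, 8.372e-06]  ψ = [2, 0, 0]  (obs o_4=0)
backtrack: best end state = 2; path = [1, 1, 0, 0, 2]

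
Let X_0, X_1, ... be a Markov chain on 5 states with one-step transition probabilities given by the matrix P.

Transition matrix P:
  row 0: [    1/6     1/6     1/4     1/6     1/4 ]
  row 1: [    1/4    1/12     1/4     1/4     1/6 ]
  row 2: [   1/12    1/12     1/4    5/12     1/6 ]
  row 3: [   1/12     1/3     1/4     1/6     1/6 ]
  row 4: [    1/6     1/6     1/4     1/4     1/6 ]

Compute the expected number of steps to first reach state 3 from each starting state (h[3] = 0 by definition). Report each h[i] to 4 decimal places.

h = [3.8888, 3.6127, 2.9645, 0.0000, 3.5896]

First-step conditioning: h[3] = 0; for i ≠ 3, h[i] = 1 + Σ_k P[i][k]·h[k].
  h[0] = 1 + 1/6·h[0] + 1/6·h[1] + 1/4·h[2] + 1/4·h[4]
  h[1] = 1 + 1/4·h[0] + 1/12·h[1] + 1/4·h[2] + 1/6·h[4]
  h[2] = 1 + 1/12·h[0] + 1/12·h[1] + 1/4·h[2] + 1/6·h[4]
  h[4] = 1 + 1/6·h[0] + 1/6·h[1] + 1/4·h[2] + 1/6·h[4]
Solving the 4×4 linear system over states ≠ 3 gives exactly h = [4056/1043, 3768/1043, 3092/1043, 0, 3744/1043] (h[3] = 0 is the target).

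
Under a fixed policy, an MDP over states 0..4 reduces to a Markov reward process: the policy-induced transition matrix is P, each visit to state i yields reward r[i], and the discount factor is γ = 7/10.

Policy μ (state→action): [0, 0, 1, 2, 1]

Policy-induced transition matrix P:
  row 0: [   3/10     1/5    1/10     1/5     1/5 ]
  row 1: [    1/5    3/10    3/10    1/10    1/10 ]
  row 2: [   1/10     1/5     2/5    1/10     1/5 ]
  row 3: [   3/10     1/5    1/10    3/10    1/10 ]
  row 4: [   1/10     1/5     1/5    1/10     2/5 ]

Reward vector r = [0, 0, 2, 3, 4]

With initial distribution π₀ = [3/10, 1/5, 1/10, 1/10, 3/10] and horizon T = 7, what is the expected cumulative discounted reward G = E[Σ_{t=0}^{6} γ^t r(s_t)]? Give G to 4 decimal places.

G = 5.2965

t=0: π = [0.3000, 0.2000, 0.1000, 0.1000, 0.3000], E[r] = 1.7000, γ^t·E[r] = 1.700000, running G = 1.700000
t=1: π = [0.2000, 0.2200, 0.2000, 0.1500, 0.2300], E[r] = 1.7700, γ^t·E[r] = 1.239000, running G = 2.939000
t=2: π = [0.1920, 0.2220, 0.2270, 0.1500, 0.2090], E[r] = 1.7400, γ^t·E[r] = 0.852600, running G = 3.791600
t=3: π = [0.1906, 0.2222, 0.2334, 0.1492, 0.2046], E[r] = 1.7328, γ^t·E[r] = 0.594350, running G = 4.385950
t=4: π = [0.1902, 0.2222, 0.2349, 0.1489, 0.2038], E[r] = 1.7317, γ^t·E[r] = 0.415772, running G = 4.801722
t=5: π = [0.1900, 0.2222, 0.2353, 0.1488, 0.2036], E[r] = 1.7316, γ^t·E[r] = 0.291024, running G = 5.092746
t=6: π = [0.1900, 0.2222, 0.2354, 0.1488, 0.2036], E[r] = 1.7316, γ^t·E[r] = 0.203720, running G = 5.296467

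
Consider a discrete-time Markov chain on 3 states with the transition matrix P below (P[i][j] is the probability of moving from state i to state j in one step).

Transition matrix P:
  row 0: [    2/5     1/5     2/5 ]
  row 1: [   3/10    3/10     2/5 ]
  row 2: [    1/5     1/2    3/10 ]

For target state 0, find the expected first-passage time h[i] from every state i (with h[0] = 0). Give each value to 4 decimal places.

First-step conditioning: h[0] = 0; for i ≠ 0, h[i] = 1 + Σ_k P[i][k]·h[k].
  h[1] = 1 + 3/10·h[1] + 2/5·h[2]
  h[2] = 1 + 1/2·h[1] + 3/10·h[2]
Solving the 2×2 linear system over states ≠ 0 gives exactly h = [0, 110/29, 120/29] (h[0] = 0 is the target).

h = [0.0000, 3.7931, 4.1379]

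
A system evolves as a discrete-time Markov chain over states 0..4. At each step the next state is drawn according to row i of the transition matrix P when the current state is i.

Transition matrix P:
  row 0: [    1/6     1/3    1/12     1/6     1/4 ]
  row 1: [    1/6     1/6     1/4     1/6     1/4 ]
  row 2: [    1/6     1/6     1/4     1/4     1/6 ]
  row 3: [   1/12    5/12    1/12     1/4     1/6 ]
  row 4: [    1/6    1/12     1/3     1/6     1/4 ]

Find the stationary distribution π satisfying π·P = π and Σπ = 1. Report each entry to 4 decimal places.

Balance equations π_j = Σ_i π_i·P[i][j]:
  π_0 = 1/6·π_0 + 1/6·π_1 + 1/6·π_2 + 1/12·π_3 + 1/6·π_4
  π_1 = 1/3·π_0 + 1/6·π_1 + 1/6·π_2 + 5/12·π_3 + 1/12·π_4
  π_2 = 1/12·π_0 + 1/4·π_1 + 1/4·π_2 + 1/12·π_3 + 1/3·π_4
  π_3 = 1/6·π_0 + 1/6·π_1 + 1/4·π_2 + 1/4·π_3 + 1/6·π_4
  normalize: π_0 + π_1 + π_2 + π_3 + π_4 = 1
Solving the linear system gives exactly π = [2911/19416, 1449/6472, 339/1618, 325/1618, 2095/9708].

π = [0.1499, 0.2239, 0.2095, 0.2009, 0.2158]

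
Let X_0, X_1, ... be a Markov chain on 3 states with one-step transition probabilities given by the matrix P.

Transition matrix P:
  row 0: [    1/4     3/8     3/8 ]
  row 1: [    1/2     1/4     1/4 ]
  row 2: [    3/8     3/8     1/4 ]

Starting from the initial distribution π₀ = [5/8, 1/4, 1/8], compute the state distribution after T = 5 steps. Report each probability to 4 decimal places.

π = [0.3703, 0.3333, 0.2963]

t=0: π = [0.6250, 0.2500, 0.1250]
t=1: π = [0.3281, 0.3438, 0.3281]
t=2: π = [0.3770, 0.3320, 0.2910]
t=3: π = [0.3694, 0.3335, 0.2971]
t=4: π = [0.3705, 0.3333, 0.2962]
t=5: π = [0.3703, 0.3333, 0.2963]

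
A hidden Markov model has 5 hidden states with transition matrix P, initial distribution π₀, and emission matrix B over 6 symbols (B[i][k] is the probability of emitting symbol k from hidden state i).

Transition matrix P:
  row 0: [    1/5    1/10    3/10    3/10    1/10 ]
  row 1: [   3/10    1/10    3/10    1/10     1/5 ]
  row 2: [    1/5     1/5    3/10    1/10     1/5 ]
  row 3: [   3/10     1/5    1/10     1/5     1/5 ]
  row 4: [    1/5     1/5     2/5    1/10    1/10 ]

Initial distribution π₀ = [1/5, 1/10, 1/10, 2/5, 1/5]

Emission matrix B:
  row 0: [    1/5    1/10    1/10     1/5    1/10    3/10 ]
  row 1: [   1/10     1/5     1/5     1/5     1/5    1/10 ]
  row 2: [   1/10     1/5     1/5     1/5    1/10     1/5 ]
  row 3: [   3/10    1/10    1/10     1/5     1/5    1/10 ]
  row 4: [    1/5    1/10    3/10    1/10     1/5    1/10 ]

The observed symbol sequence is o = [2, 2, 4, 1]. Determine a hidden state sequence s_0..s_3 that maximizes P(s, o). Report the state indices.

t=0: δ = [2.000e-02, 2.000e-02, 2.000e-02, 4.000e-02, 6.000e-02]  (obs o_0=2)
t=1: δ = [1.200e-03, 2.400e-03, 4.800e-03, 8.000e-04, 2.400e-03]  ψ = [3, 4, 4, 3, 3]  (obs o_1=2)
t=2: δ = [9.600e-05, 1.920e-04, 1.440e-04, 9.600e-05, 1.920e-04]  ψ = [2, 2, 2, 2, 2]  (obs o_2=4)
t=3: δ = [5.760e-06, 7.680e-06, 1.536e-05, 2.880e-06, 3.840e-06]  ψ = [1, 4, 4, 0, 1]  (obs o_3=1)
backtrack: best end state = 2; path = [4, 2, 4, 2]

path = [4, 2, 4, 2]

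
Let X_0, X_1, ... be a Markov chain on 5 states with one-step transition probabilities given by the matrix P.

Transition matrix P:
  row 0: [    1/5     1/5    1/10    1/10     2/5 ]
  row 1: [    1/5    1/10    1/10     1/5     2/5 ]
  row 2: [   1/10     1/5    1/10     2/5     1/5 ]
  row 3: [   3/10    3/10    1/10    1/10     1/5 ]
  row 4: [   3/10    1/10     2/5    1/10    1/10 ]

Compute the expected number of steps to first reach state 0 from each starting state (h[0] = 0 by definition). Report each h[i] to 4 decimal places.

h = [0.0000, 4.4115, 4.8236, 4.0498, 4.1951]

First-step conditioning: h[0] = 0; for i ≠ 0, h[i] = 1 + Σ_k P[i][k]·h[k].
  h[1] = 1 + 1/10·h[1] + 1/10·h[2] + 1/5·h[3] + 2/5·h[4]
  h[2] = 1 + 1/5·h[1] + 1/10·h[2] + 2/5·h[3] + 1/5·h[4]
  h[3] = 1 + 3/10·h[1] + 1/10·h[2] + 1/10·h[3] + 1/5·h[4]
  h[4] = 1 + 1/10·h[1] + 2/5·h[2] + 1/10·h[3] + 1/10·h[4]
Solving the 4×4 linear system over states ≠ 0 gives exactly h = [0, 14880/3373, 16270/3373, 13660/3373, 14150/3373] (h[0] = 0 is the target).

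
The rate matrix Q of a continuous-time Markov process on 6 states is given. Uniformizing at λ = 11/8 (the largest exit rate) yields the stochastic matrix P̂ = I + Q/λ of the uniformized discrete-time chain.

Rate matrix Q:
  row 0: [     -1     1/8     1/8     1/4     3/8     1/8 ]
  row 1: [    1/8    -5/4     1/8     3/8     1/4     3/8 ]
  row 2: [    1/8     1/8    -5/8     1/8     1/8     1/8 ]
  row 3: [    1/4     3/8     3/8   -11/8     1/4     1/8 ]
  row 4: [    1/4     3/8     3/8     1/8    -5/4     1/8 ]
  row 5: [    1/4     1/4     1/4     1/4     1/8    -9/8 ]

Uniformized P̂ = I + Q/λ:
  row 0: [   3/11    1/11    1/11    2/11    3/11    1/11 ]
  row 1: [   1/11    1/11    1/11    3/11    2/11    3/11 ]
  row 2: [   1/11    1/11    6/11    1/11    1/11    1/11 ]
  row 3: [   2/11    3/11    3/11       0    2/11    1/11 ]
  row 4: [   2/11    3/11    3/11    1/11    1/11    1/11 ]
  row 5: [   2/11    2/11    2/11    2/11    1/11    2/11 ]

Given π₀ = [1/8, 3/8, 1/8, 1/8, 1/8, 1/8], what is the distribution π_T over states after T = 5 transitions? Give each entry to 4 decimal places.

π = [0.1568, 0.1535, 0.2799, 0.1332, 0.1457, 0.1309]

t=0: π = [0.1250, 0.3750, 0.1250, 0.1250, 0.1250, 0.1250]
t=1: π = [0.1477, 0.1477, 0.2045, 0.1705, 0.1591, 0.1705]
t=2: π = [0.1632, 0.1663, 0.2593, 0.1312, 0.1467, 0.1333]
t=3: π = [0.1580, 0.1535, 0.2714, 0.1362, 0.1476, 0.1333]
t=4: π = [0.1575, 0.1546, 0.2780, 0.1329, 0.1460, 0.1309]
t=5: π = [0.1568, 0.1535, 0.2799, 0.1332, 0.1457, 0.1309]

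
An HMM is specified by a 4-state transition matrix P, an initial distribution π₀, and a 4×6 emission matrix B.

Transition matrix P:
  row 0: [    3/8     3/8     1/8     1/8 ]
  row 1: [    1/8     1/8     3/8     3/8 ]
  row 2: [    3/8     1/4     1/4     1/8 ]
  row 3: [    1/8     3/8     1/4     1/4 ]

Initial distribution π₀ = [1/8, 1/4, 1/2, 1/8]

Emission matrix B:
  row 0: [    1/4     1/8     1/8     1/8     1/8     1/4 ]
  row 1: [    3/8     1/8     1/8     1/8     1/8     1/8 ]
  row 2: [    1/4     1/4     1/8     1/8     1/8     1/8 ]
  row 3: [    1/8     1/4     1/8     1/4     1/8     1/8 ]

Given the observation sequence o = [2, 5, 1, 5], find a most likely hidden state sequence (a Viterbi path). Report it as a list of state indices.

t=0: δ = [1.562e-02, 3.125e-02, 6.250e-02, 1.562e-02]  (obs o_0=2)
t=1: δ = [5.859e-03, 1.953e-03, 1.953e-03, 1.465e-03]  ψ = [2, 2, 2, 1]  (obs o_1=5)
t=2: δ = [2.747e-04, 2.747e-04, 1.831e-04, 1.831e-04]  ψ = [0, 0, 0, 0]  (obs o_2=1)
t=3: δ = [2.575e-05, 1.287e-05, 1.287e-05, 1.287e-05]  ψ = [0, 0, 1, 1]  (obs o_3=5)
backtrack: best end state = 0; path = [2, 0, 0, 0]

path = [2, 0, 0, 0]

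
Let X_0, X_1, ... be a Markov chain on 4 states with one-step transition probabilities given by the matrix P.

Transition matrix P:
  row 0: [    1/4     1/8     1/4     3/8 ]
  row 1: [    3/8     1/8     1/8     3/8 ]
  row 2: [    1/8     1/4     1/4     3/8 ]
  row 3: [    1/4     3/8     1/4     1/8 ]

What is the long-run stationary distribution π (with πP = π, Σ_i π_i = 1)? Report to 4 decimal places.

Balance equations π_j = Σ_i π_i·P[i][j]:
  π_0 = 1/4·π_0 + 3/8·π_1 + 1/8·π_2 + 1/4·π_3
  π_1 = 1/8·π_0 + 1/8·π_1 + 1/4·π_2 + 3/8·π_3
  π_2 = 1/4·π_0 + 1/8·π_1 + 1/4·π_2 + 1/4·π_3
  normalize: π_0 + π_1 + π_2 + π_3 = 1
Solving the linear system gives exactly π = [163/650, 74/325, 72/325, 3/10].

π = [0.2508, 0.2277, 0.2215, 0.3000]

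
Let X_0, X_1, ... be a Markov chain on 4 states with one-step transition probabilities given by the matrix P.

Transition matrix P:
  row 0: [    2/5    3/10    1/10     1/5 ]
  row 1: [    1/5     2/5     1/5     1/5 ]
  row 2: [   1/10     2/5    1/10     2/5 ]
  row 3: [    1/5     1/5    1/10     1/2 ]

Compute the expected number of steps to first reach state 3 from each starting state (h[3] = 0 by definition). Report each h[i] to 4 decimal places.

h = [4.4059, 4.3069, 3.5149, 0.0000]

First-step conditioning: h[3] = 0; for i ≠ 3, h[i] = 1 + Σ_k P[i][k]·h[k].
  h[0] = 1 + 2/5·h[0] + 3/10·h[1] + 1/10·h[2]
  h[1] = 1 + 1/5·h[0] + 2/5·h[1] + 1/5·h[2]
  h[2] = 1 + 1/10·h[0] + 2/5·h[1] + 1/10·h[2]
Solving the 3×3 linear system over states ≠ 3 gives exactly h = [445/101, 435/101, 355/101, 0] (h[3] = 0 is the target).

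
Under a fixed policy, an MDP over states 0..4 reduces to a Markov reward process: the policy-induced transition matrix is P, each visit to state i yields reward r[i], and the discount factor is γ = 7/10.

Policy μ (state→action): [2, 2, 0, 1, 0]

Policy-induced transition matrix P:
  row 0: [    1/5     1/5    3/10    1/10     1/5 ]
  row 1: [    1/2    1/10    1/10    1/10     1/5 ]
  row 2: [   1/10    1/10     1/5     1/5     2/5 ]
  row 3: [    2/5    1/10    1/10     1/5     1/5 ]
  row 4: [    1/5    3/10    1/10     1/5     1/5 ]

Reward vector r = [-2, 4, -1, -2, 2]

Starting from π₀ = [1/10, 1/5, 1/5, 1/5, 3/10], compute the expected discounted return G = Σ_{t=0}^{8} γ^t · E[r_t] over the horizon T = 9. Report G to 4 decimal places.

G = 0.8990

t=0: π = [0.1000, 0.2000, 0.2000, 0.2000, 0.3000], E[r] = 0.6000, γ^t·E[r] = 0.600000, running G = 0.600000
t=1: π = [0.2800, 0.1700, 0.1400, 0.1700, 0.2400], E[r] = 0.1200, γ^t·E[r] = 0.084000, running G = 0.684000
t=2: π = [0.2710, 0.1760, 0.1700, 0.1550, 0.2280], E[r] = 0.1380, γ^t·E[r] = 0.067620, running G = 0.751620
t=3: π = [0.2668, 0.1727, 0.1712, 0.1553, 0.2340], E[r] = 0.1434, γ^t·E[r] = 0.049186, running G = 0.800806
t=4: π = [0.2658, 0.1735, 0.1705, 0.1561, 0.2342], E[r] = 0.1483, γ^t·E[r] = 0.035612, running G = 0.836418
t=5: π = [0.2662, 0.1734, 0.1702, 0.1561, 0.2341], E[r] = 0.1471, γ^t·E[r] = 0.024726, running G = 0.861144
t=6: π = [0.2662, 0.1734, 0.1703, 0.1560, 0.2340], E[r] = 0.1471, γ^t·E[r] = 0.017301, running G = 0.878446
t=7: π = [0.2662, 0.1734, 0.1703, 0.1560, 0.2341], E[r] = 0.1471, γ^t·E[r] = 0.012111, running G = 0.890557
t=8: π = [0.2662, 0.1734, 0.1703, 0.1560, 0.2341], E[r] = 0.1471, γ^t·E[r] = 0.008479, running G = 0.899035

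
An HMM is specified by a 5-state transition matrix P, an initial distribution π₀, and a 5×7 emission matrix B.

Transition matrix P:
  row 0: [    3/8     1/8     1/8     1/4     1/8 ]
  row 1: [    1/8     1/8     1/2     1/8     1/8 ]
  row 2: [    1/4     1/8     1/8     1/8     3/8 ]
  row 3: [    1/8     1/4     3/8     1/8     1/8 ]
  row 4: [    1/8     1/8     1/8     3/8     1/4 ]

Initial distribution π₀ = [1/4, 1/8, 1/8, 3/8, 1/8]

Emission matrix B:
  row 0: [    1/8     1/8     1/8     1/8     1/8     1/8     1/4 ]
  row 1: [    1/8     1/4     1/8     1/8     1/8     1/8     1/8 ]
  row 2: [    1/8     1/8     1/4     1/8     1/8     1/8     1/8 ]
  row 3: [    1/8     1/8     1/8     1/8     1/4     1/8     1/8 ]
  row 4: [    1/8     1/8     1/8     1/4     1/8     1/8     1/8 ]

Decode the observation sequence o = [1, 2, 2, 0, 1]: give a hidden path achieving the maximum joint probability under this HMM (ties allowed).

t=0: δ = [3.125e-02, 3.125e-02, 1.562e-02, 4.688e-02, 1.562e-02]  (obs o_0=1)
t=1: δ = [1.465e-03, 1.465e-03, 4.395e-03, 9.766e-04, 7.324e-04]  ψ = [0, 3, 3, 0, 2]  (obs o_1=2)
t=2: δ = [1.373e-04, 6.866e-05, 1.831e-04, 6.866e-05, 2.060e-04]  ψ = [2, 2, 1, 2, 2]  (obs o_2=2)
t=3: δ = [6.437e-06, 3.219e-06, 4.292e-06, 9.656e-06, 8.583e-06]  ψ = [0, 4, 1, 4, 2]  (obs o_3=0)
t=4: δ = [3.017e-07, 6.035e-07, 4.526e-07, 4.023e-07, 2.682e-07]  ψ = [0, 3, 3, 4, 4]  (obs o_4=1)
backtrack: best end state = 1; path = [3, 2, 4, 3, 1]

path = [3, 2, 4, 3, 1]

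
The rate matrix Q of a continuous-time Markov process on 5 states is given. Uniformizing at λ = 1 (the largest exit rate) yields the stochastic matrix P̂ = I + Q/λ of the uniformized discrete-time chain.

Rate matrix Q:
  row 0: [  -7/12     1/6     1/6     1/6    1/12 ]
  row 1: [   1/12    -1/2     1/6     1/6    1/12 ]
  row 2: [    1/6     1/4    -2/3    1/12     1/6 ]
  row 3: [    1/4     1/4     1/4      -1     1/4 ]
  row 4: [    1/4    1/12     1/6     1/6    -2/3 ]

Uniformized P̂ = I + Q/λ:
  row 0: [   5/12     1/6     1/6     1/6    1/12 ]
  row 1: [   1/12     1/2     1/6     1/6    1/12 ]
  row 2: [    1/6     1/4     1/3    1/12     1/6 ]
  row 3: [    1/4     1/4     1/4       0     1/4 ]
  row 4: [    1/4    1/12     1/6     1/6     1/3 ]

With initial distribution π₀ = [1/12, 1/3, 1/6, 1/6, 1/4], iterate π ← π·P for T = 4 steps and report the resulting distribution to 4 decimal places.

t=0: π = [0.0833, 0.3333, 0.1667, 0.1667, 0.2500]
t=1: π = [0.1944, 0.2847, 0.2083, 0.1250, 0.1875]
t=2: π = [0.2176, 0.2737, 0.2118, 0.1285, 0.1684]
t=3: π = [0.2230, 0.2722, 0.2127, 0.1276, 0.1645]
t=4: π = [0.2241, 0.2721, 0.2127, 0.1277, 0.1634]

π = [0.2241, 0.2721, 0.2127, 0.1277, 0.1634]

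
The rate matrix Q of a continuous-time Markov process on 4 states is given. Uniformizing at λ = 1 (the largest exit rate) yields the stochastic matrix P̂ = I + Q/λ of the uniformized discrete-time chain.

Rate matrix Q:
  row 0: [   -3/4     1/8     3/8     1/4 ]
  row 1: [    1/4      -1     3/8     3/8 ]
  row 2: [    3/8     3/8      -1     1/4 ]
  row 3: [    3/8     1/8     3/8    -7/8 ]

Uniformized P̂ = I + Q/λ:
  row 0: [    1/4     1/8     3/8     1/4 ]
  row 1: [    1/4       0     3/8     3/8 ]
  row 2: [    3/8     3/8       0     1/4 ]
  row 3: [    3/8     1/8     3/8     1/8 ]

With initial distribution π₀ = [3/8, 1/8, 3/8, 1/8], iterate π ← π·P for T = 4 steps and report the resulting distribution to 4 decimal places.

t=0: π = [0.3750, 0.1250, 0.3750, 0.1250]
t=1: π = [0.3125, 0.2031, 0.2344, 0.2500]
t=2: π = [0.3105, 0.1582, 0.2871, 0.2441]
t=3: π = [0.3164, 0.1770, 0.2673, 0.2393]
t=4: π = [0.3133, 0.1697, 0.2747, 0.2422]

π = [0.3133, 0.1697, 0.2747, 0.2422]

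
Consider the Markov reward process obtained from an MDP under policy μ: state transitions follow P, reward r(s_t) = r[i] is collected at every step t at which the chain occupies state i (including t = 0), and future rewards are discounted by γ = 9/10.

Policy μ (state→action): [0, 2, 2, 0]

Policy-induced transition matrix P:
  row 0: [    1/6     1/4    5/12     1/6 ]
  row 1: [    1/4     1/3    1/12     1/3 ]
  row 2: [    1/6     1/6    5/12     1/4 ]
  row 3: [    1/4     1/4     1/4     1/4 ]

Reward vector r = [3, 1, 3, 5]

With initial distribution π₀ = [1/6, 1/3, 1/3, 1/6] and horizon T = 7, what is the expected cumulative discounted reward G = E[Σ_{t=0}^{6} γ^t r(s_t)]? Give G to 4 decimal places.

t=0: π = [0.1667, 0.3333, 0.3333, 0.1667], E[r] = 2.6667, γ^t·E[r] = 2.666667, running G = 2.666667
t=1: π = [0.2083, 0.2500, 0.2778, 0.2639], E[r] = 3.0278, γ^t·E[r] = 2.725000, running G = 5.391667
t=2: π = [0.2095, 0.2477, 0.2894, 0.2535], E[r] = 3.0116, γ^t·E[r] = 2.439375, running G = 7.831042
t=3: π = [0.2084, 0.2465, 0.2919, 0.2532], E[r] = 3.0133, γ^t·E[r] = 2.196703, running G = 10.027745
t=4: π = [0.2083, 0.2462, 0.2923, 0.2532], E[r] = 3.0139, γ^t·E[r] = 1.977423, running G = 12.005168
t=5: π = [0.2083, 0.2462, 0.2924, 0.2532], E[r] = 3.0140, γ^t·E[r] = 1.779735, running G = 13.784903
t=6: π = [0.2083, 0.2461, 0.2924, 0.2532], E[r] = 3.0140, γ^t·E[r] = 1.601773, running G = 15.386676

G = 15.3867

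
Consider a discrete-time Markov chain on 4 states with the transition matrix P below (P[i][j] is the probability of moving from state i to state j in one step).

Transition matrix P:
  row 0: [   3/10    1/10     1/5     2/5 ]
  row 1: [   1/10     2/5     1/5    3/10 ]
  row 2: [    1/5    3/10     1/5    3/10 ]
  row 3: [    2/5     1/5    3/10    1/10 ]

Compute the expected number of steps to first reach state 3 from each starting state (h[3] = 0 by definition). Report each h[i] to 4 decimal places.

h = [2.7778, 3.1746, 3.1349, 0.0000]

First-step conditioning: h[3] = 0; for i ≠ 3, h[i] = 1 + Σ_k P[i][k]·h[k].
  h[0] = 1 + 3/10·h[0] + 1/10·h[1] + 1/5·h[2]
  h[1] = 1 + 1/10·h[0] + 2/5·h[1] + 1/5·h[2]
  h[2] = 1 + 1/5·h[0] + 3/10·h[1] + 1/5·h[2]
Solving the 3×3 linear system over states ≠ 3 gives exactly h = [25/9, 200/63, 395/126, 0] (h[3] = 0 is the target).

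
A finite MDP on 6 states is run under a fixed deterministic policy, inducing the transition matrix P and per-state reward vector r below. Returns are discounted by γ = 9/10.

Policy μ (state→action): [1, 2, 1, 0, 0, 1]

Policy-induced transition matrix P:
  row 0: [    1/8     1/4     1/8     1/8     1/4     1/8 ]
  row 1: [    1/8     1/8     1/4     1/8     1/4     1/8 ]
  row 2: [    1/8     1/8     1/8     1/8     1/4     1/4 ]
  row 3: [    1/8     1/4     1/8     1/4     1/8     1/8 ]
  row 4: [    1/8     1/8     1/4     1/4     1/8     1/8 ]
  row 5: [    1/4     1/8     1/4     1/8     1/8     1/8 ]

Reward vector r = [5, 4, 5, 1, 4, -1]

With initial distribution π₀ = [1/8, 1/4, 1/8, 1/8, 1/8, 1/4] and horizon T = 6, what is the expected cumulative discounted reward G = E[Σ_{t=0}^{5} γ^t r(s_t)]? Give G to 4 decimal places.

t=0: π = [0.1250, 0.2500, 0.1250, 0.1250, 0.1250, 0.2500], E[r] = 2.6250, γ^t·E[r] = 2.625000, running G = 2.625000
t=1: π = [0.1563, 0.1563, 0.2031, 0.1563, 0.1875, 0.1406], E[r] = 3.1875, γ^t·E[r] = 2.868750, running G = 5.493750
t=2: π = [0.1426, 0.1641, 0.1855, 0.1680, 0.1895, 0.1504], E[r] = 3.0723, γ^t·E[r] = 2.488535, running G = 7.982285
t=3: π = [0.1438, 0.1638, 0.1880, 0.1697, 0.1865, 0.1482], E[r] = 3.0818, γ^t·E[r] = 2.246623, running G = 10.228908
t=4: π = [0.1435, 0.1642, 0.1873, 0.1695, 0.1870, 0.1485], E[r] = 3.0798, γ^t·E[r] = 2.020639, running G = 12.249547
t=5: π = [0.1436, 0.1641, 0.1875, 0.1696, 0.1869, 0.1484], E[r] = 3.0803, γ^t·E[r] = 1.818866, running G = 14.068413

G = 14.0684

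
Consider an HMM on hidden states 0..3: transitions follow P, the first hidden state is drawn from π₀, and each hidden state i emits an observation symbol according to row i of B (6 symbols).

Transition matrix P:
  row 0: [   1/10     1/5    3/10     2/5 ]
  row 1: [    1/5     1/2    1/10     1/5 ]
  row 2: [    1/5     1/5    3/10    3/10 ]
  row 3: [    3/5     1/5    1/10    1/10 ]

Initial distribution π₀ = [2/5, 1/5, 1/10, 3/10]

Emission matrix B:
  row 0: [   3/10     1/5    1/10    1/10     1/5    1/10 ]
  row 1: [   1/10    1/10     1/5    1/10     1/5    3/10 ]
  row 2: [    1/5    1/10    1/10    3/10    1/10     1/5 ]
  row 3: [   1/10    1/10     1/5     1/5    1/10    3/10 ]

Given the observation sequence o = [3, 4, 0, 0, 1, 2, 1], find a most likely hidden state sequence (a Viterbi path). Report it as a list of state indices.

path = [3, 0, 2, 3, 0, 3, 0]

t=0: δ = [4.000e-02, 2.000e-02, 3.000e-02, 6.000e-02]  (obs o_0=3)
t=1: δ = [7.200e-03, 2.400e-03, 1.200e-03, 1.600e-03]  ψ = [3, 3, 0, 0]  (obs o_1=4)
t=2: δ = [2.880e-04, 1.440e-04, 4.320e-04, 2.880e-04]  ψ = [3, 0, 0, 0]  (obs o_2=0)
t=3: δ = [5.184e-05, 8.640e-06, 2.592e-05, 1.296e-05]  ψ = [3, 2, 2, 2]  (obs o_3=0)
t=4: δ = [1.555e-06, 1.037e-06, 1.555e-06, 2.074e-06]  ψ = [3, 0, 0, 0]  (obs o_4=1)
t=5: δ = [1.244e-07, 1.037e-07, 4.666e-08, 1.244e-07]  ψ = [3, 1, 0, 0]  (obs o_5=2)
t=6: δ = [1.493e-08, 5.184e-09, 3.732e-09, 4.977e-09]  ψ = [3, 1, 0, 0]  (obs o_6=1)
backtrack: best end state = 0; path = [3, 0, 2, 3, 0, 3, 0]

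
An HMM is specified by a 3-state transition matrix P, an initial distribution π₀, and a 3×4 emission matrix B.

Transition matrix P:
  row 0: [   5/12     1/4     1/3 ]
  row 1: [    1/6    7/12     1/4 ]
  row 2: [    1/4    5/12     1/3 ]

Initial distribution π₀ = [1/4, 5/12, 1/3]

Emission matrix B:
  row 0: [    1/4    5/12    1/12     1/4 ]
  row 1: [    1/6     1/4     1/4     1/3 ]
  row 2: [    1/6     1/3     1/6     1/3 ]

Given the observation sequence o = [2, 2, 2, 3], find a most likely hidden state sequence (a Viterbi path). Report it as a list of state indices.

path = [1, 1, 1, 1]

t=0: δ = [2.083e-02, 1.042e-01, 5.556e-02]  (obs o_0=2)
t=1: δ = [1.447e-03, 1.519e-02, 4.340e-03]  ψ = [1, 1, 1]  (obs o_1=2)
t=2: δ = [2.110e-04, 2.215e-03, 6.330e-04]  ψ = [1, 1, 1]  (obs o_2=2)
t=3: δ = [9.231e-05, 4.308e-04, 1.846e-04]  ψ = [1, 1, 1]  (obs o_3=3)
backtrack: best end state = 1; path = [1, 1, 1, 1]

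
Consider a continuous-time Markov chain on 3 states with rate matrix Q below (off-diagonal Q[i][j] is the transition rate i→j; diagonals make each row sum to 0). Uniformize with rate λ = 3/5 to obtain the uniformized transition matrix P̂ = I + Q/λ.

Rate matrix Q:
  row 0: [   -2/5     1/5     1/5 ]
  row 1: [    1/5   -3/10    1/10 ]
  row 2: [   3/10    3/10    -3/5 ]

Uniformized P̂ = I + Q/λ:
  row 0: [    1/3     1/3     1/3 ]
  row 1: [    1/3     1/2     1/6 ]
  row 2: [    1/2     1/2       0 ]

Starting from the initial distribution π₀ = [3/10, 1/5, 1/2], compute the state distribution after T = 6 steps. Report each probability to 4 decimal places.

π = [0.3658, 0.4390, 0.1952]

t=0: π = [0.3000, 0.2000, 0.5000]
t=1: π = [0.4167, 0.4500, 0.1333]
t=2: π = [0.3556, 0.4306, 0.2139]
t=3: π = [0.3690, 0.4407, 0.1903]
t=4: π = [0.3650, 0.4385, 0.1965]
t=5: π = [0.3661, 0.4392, 0.1948]
t=6: π = [0.3658, 0.4390, 0.1952]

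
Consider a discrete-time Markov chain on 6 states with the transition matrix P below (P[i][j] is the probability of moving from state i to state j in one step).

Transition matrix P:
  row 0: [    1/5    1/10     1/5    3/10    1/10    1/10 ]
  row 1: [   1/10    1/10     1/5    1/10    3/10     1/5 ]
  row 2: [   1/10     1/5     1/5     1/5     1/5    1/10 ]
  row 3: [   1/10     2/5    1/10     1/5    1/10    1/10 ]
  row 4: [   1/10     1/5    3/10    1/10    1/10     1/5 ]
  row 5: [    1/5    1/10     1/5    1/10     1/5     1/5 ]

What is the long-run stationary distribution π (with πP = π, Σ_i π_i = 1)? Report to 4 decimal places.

Balance equations π_j = Σ_i π_i·P[i][j]:
  π_0 = 1/5·π_0 + 1/10·π_1 + 1/10·π_2 + 1/10·π_3 + 1/10·π_4 + 1/5·π_5
  π_1 = 1/10·π_0 + 1/10·π_1 + 1/5·π_2 + 2/5·π_3 + 1/5·π_4 + 1/10·π_5
  π_2 = 1/5·π_0 + 1/5·π_1 + 1/5·π_2 + 1/10·π_3 + 3/10·π_4 + 1/5·π_5
  π_3 = 3/10·π_0 + 1/10·π_1 + 1/5·π_2 + 1/5·π_3 + 1/10·π_4 + 1/10·π_5
  π_4 = 1/10·π_0 + 3/10·π_1 + 1/5·π_2 + 1/10·π_3 + 1/10·π_4 + 1/5·π_5
  normalize: π_0 + π_1 + π_2 + π_3 + π_4 + π_5 = 1
Solving the linear system gives exactly π = [12849/100477, 18679/100477, 20201/100477, 16264/100477, 17320/100477, 15164/100477].

π = [0.1279, 0.1859, 0.2011, 0.1619, 0.1724, 0.1509]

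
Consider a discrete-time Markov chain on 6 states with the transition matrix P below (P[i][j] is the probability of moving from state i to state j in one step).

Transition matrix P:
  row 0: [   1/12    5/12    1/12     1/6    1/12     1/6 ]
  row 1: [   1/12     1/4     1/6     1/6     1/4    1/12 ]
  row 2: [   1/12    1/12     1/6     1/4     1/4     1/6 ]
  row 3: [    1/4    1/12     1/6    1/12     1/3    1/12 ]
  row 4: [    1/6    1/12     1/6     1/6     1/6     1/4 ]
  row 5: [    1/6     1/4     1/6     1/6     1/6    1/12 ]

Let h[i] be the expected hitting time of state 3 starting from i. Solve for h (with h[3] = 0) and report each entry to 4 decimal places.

h = [5.6007, 5.5624, 5.0991, 0.0000, 5.5658, 5.5653]

First-step conditioning: h[3] = 0; for i ≠ 3, h[i] = 1 + Σ_k P[i][k]·h[k].
  h[0] = 1 + 1/12·h[0] + 5/12·h[1] + 1/12·h[2] + 1/12·h[4] + 1/6·h[5]
  h[1] = 1 + 1/12·h[0] + 1/4·h[1] + 1/6·h[2] + 1/4·h[4] + 1/12·h[5]
  h[2] = 1 + 1/12·h[0] + 1/12·h[1] + 1/6·h[2] + 1/4·h[4] + 1/6·h[5]
  h[4] = 1 + 1/6·h[0] + 1/12·h[1] + 1/6·h[2] + 1/6·h[4] + 1/4·h[5]
  h[5] = 1 + 1/6·h[0] + 1/4·h[1] + 1/6·h[2] + 1/6·h[4] + 1/12·h[5]
Solving the 5×5 linear system over states ≠ 3 gives exactly h = [23114/4127, 22956/4127, 21044/4127, 0, 22970/4127, 22968/4127] (h[3] = 0 is the target).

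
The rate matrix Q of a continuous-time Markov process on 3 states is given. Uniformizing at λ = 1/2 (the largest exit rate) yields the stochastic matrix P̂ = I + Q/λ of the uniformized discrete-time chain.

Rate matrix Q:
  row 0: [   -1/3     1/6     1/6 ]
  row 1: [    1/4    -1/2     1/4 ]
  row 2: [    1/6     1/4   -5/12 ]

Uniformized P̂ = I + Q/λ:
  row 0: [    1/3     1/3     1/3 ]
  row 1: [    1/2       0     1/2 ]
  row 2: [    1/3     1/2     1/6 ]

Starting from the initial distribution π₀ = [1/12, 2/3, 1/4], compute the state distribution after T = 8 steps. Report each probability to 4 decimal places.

t=0: π = [0.0833, 0.6667, 0.2500]
t=1: π = [0.4444, 0.1528, 0.4028]
t=2: π = [0.3588, 0.3495, 0.2917]
t=3: π = [0.3916, 0.2654, 0.3430]
t=4: π = [0.3776, 0.3020, 0.3204]
t=5: π = [0.3837, 0.2861, 0.3303]
t=6: π = [0.3810, 0.2930, 0.3260]
t=7: π = [0.3822, 0.2900, 0.3278]
t=8: π = [0.3817, 0.2913, 0.3270]

π = [0.3817, 0.2913, 0.3270]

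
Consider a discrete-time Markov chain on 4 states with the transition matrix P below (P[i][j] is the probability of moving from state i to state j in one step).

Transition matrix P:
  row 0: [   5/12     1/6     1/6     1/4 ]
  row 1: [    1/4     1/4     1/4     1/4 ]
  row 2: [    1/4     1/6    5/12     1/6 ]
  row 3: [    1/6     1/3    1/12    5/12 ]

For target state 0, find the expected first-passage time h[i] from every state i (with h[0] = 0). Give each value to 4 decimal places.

h = [0.0000, 4.4045, 4.3596, 4.8539]

First-step conditioning: h[0] = 0; for i ≠ 0, h[i] = 1 + Σ_k P[i][k]·h[k].
  h[1] = 1 + 1/4·h[1] + 1/4·h[2] + 1/4·h[3]
  h[2] = 1 + 1/6·h[1] + 5/12·h[2] + 1/6·h[3]
  h[3] = 1 + 1/3·h[1] + 1/12·h[2] + 5/12·h[3]
Solving the 3×3 linear system over states ≠ 0 gives exactly h = [0, 392/89, 388/89, 432/89] (h[0] = 0 is the target).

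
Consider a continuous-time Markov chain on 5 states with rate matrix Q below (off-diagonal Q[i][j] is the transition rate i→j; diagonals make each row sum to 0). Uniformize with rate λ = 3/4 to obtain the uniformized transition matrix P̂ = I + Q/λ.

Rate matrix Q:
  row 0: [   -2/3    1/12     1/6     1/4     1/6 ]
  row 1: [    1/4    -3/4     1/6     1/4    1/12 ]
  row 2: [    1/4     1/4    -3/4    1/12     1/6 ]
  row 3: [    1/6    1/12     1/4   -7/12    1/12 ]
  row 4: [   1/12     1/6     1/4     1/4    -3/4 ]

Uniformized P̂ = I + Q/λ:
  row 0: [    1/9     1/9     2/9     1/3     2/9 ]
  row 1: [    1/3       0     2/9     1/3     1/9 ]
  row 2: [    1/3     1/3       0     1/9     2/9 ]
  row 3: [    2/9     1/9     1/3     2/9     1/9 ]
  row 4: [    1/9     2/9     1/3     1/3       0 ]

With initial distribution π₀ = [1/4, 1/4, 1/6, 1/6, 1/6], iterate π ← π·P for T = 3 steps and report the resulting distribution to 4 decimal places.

t=0: π = [0.2500, 0.2500, 0.1667, 0.1667, 0.1667]
t=1: π = [0.2222, 0.1389, 0.2222, 0.2778, 0.1389]
t=2: π = [0.2222, 0.1605, 0.2191, 0.2531, 0.1451]
t=3: π = [0.2236, 0.1581, 0.2178, 0.2565, 0.1440]

π = [0.2236, 0.1581, 0.2178, 0.2565, 0.1440]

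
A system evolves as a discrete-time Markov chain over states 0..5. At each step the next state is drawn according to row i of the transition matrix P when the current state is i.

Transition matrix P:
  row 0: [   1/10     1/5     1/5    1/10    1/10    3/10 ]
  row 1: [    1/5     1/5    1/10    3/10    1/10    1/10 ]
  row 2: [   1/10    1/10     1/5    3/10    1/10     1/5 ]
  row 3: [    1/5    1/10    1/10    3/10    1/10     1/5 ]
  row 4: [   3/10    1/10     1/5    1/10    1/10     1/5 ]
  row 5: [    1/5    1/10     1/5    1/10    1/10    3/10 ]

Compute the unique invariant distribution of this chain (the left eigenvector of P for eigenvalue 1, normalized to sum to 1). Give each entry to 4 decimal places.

Balance equations π_j = Σ_i π_i·P[i][j]:
  π_0 = 1/10·π_0 + 1/5·π_1 + 1/10·π_2 + 1/5·π_3 + 3/10·π_4 + 1/5·π_5
  π_1 = 1/5·π_0 + 1/5·π_1 + 1/10·π_2 + 1/10·π_3 + 1/10·π_4 + 1/10·π_5
  π_2 = 1/5·π_0 + 1/10·π_1 + 1/5·π_2 + 1/10·π_3 + 1/5·π_4 + 1/5·π_5
  π_3 = 1/10·π_0 + 3/10·π_1 + 3/10·π_2 + 3/10·π_3 + 1/10·π_4 + 1/10·π_5
  π_4 = 1/10·π_0 + 1/10·π_1 + 1/10·π_2 + 1/10·π_3 + 1/10·π_4 + 1/10·π_5
  normalize: π_0 + π_1 + π_2 + π_3 + π_4 + π_5 = 1
Solving the linear system gives exactly π = [1781/10135, 1324/10135, 677/4054, 2021/10135, 1/10, 2303/10135].

π = [0.1757, 0.1306, 0.1670, 0.1994, 0.1000, 0.2272]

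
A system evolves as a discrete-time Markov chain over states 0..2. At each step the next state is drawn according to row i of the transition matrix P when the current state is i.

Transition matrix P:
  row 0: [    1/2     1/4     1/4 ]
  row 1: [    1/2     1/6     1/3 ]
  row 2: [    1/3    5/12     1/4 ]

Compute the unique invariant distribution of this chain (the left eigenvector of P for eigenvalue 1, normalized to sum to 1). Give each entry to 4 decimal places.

Balance equations π_j = Σ_i π_i·P[i][j]:
  π_0 = 1/2·π_0 + 1/2·π_1 + 1/3·π_2
  π_1 = 1/4·π_0 + 1/6·π_1 + 5/12·π_2
  normalize: π_0 + π_1 + π_2 = 1
Solving the linear system gives exactly π = [5/11, 3/11, 3/11].

π = [0.4545, 0.2727, 0.2727]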